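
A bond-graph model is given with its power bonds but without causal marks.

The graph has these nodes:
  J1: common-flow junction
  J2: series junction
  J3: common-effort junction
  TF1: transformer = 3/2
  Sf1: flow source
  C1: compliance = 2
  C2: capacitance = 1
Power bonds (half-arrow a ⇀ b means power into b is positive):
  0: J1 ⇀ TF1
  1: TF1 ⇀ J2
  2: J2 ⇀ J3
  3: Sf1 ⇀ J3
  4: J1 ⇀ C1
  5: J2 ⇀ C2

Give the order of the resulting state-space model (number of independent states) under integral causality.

2  (C1, C2 all integral)

β3 stroke at Sf1  (Sf1 fixes flow; stroke at Sf1)
β2 stroke at J3  (closing 0-jn rule on J3)
β1 stroke at J2  (1-jn J2 has f-setter on 2)
β5 stroke at J2  (1-jn J2 has f-setter on 2)
β0 stroke at TF1  (through TF1, causality passes straight; one stroke at TF1)
β4 stroke at J1  (common-f at J1 fixed by 0)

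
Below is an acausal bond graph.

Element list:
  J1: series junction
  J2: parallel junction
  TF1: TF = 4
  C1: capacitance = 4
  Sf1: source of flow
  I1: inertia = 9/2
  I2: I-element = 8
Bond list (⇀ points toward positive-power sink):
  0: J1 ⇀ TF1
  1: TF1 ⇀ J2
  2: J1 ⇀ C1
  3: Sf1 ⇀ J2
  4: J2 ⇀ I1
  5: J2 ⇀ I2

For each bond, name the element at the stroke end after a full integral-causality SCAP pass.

bond 3 |Sf1  (Sf1 (Sf) sets flow on bond)
bond 2 |J1  (C1 integral (e out))
bond 0 |TF1  (only one flow-in slot at J1)
bond 1 |J2  (TF1 one-in-one-out from 0)
bond 4 |I1  (common-e at J2 fixed by 1)
bond 5 |I2  (J2 effort already set via bond 1)

β0 |TF1
β1 |J2
β2 |J1
β3 |Sf1
β4 |I1
β5 |I2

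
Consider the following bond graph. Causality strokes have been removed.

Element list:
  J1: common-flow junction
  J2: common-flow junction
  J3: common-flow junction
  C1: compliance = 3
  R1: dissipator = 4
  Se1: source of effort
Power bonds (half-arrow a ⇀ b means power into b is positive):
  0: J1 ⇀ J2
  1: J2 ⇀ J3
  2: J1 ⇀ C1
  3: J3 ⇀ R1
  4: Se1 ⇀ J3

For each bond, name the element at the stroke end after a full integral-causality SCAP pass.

#4 →J3  (Se1 fixes effort; stroke away)
#2 →J1  (C1 outputs effort q/C1)
#0 →J2  (only one flow-in slot at J1)
#1 →J3  (J2: last free bond brings flow in)
#3 →R1  (closing 1-jn rule on J3)

b0 stroke→J2
b1 stroke→J3
b2 stroke→J1
b3 stroke→R1
b4 stroke→J3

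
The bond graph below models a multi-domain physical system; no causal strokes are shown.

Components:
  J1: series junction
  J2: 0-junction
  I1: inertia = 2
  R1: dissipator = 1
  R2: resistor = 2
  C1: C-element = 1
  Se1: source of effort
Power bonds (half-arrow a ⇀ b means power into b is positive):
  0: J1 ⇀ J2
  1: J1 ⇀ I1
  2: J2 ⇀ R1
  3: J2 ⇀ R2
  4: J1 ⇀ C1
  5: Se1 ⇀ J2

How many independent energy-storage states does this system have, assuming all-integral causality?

2  (C1, I1 all integral)

#5 →J2  (source Se1 imposes e)
#0 →J1  (0-jn J2 has e-setter on 5)
#2 →R1  (J2 effort already set via bond 5)
#3 →R2  (common-e at J2 fixed by 5)
#1 →I1  (I1 integral (f out))
#4 →J1  (common-f at J1 fixed by 1)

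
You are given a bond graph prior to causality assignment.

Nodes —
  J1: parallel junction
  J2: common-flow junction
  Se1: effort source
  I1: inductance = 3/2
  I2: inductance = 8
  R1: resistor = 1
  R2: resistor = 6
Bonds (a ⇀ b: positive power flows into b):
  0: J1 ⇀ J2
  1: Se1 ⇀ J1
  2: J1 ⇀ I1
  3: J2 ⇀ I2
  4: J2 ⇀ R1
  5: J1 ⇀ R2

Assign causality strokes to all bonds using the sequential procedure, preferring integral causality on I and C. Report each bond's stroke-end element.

#0 stroke→J2
#1 stroke→J1
#2 stroke→I1
#3 stroke→I2
#4 stroke→J2
#5 stroke→R2

bond 1 |J1  (Se1 fixes effort; stroke away)
bond 0 |J2  (0-jn J1 has e-setter on 1)
bond 2 |I1  (J1: bond 1 brought effort, rest push out)
bond 5 |R2  (common-e at J1 fixed by 1)
bond 3 |I2  (prefer integral on I2)
bond 4 |J2  (J2: bond 3 brought flow, rest push out)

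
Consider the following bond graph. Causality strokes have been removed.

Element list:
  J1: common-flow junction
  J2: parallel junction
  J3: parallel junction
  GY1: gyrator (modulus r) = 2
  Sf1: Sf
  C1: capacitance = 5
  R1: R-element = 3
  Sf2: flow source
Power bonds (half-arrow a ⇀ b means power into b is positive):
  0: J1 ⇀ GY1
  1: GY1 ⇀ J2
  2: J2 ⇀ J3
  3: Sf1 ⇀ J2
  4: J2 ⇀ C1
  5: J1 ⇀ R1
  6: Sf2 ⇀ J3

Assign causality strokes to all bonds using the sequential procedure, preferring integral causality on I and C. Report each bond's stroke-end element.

b3 stroke→Sf1  (Sf1: flow source, stroke at near end)
b6 stroke→Sf2  (Sf2: flow source, stroke at near end)
b2 stroke→J3  (closing 0-jn rule on J3)
b4 stroke→J2  (C1 outputs effort q/C1)
b1 stroke→GY1  (common-e at J2 fixed by 4)
b0 stroke→GY1  (GY1: gyrator matches bond 1)
b5 stroke→J1  (J1: bond 0 brought flow, rest push out)

#0 stroke at GY1
#1 stroke at GY1
#2 stroke at J3
#3 stroke at Sf1
#4 stroke at J2
#5 stroke at J1
#6 stroke at Sf2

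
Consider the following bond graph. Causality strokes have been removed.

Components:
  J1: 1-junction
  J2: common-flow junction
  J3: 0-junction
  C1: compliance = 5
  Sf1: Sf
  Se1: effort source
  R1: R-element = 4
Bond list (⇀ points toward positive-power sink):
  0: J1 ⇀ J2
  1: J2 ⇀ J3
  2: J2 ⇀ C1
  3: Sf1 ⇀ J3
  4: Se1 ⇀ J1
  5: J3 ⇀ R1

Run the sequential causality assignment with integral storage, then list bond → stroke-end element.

#0 stroke at J2
#1 stroke at J3
#2 stroke at J2
#3 stroke at Sf1
#4 stroke at J1
#5 stroke at R1

#3 →Sf1  (Sf1 fixes flow; stroke at Sf1)
#4 →J1  (Se1 fixes effort; stroke away)
#0 →J2  (J1: last free bond brings flow in)
#2 →J2  (C1 outputs effort q/C1)
#1 →J3  (J2: last free bond brings flow in)
#5 →R1  (common-e at J3 fixed by 1)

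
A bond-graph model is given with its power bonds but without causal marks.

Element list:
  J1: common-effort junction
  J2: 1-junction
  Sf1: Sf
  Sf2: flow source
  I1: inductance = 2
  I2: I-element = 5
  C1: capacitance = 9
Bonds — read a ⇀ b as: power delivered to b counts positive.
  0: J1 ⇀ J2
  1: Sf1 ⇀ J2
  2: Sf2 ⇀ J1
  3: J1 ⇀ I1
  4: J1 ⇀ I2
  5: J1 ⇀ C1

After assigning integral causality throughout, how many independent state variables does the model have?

bond 1 →Sf1  (Sf1 fixes flow; stroke at Sf1)
bond 2 →Sf2  (Sf2: flow source, stroke at near end)
bond 0 →J2  (J2: bond 1 brought flow, rest push out)
bond 3 →I1  (I1: I, integral causality)
bond 4 →I2  (I2 outputs flow p/I2)
bond 5 →J1  (closing 0-jn rule on J1)

3  (C1, I1, I2 all integral)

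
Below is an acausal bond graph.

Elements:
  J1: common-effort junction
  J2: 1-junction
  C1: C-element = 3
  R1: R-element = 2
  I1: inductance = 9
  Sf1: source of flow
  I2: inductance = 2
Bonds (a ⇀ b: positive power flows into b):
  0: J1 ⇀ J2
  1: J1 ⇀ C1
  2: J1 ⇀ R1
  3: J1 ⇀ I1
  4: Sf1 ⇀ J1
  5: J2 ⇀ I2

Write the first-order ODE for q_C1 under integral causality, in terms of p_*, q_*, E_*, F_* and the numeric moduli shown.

dq_C1/dt = F_Sf1 - p_I1/9 - p_I2/2 - q_C1/6

b4 |Sf1  (source Sf1 imposes f)
b1 |J1  (C1 integral (e out))
b0 |J2  (common-e at J1 fixed by 1)
b2 |R1  (common-e at J1 fixed by 1)
b3 |I1  (J1 effort already set via bond 1)
b5 |I2  (J2: last free bond brings flow in)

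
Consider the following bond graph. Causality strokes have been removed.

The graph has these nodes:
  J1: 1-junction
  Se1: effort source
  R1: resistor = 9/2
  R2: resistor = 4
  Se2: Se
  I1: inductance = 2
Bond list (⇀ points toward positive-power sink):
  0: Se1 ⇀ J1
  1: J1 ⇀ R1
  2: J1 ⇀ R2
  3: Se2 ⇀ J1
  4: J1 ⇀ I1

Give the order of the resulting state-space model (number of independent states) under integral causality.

β0 |J1  (Se1 fixes effort; stroke away)
β3 |J1  (Se2: effort source, stroke at far end)
β4 |I1  (I1 integral (f out))
β1 |J1  (1-jn J1 has f-setter on 4)
β2 |J1  (J1 flow already set via bond 4)

1  (I1 all integral)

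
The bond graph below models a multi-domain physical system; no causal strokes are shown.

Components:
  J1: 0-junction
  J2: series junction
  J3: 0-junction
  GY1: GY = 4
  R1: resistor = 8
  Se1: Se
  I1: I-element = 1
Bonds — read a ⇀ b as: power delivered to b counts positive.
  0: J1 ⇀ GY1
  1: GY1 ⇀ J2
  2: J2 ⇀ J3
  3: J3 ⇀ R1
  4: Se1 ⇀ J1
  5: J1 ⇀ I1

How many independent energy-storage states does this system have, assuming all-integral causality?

1  (I1 all integral)

#4 |J1  (Se1: effort source, stroke at far end)
#0 |GY1  (J1: bond 4 brought effort, rest push out)
#5 |I1  (0-jn J1 has e-setter on 4)
#1 |GY1  (GY GY1: same side as bond 0)
#2 |J2  (1-jn J2 has f-setter on 1)
#3 |J3  (J3: last free bond brings effort in)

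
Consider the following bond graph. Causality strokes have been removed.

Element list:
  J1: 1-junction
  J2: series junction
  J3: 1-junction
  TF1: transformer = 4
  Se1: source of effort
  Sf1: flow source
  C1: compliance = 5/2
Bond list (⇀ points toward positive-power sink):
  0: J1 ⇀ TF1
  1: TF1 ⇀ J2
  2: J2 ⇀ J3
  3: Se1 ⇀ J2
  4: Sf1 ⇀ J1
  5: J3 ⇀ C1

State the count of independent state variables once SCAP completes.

1  (C1 all integral)

#3 →J2  (Se1: effort source, stroke at far end)
#4 →Sf1  (Sf1: flow source, stroke at near end)
#0 →J1  (J1: bond 4 brought flow, rest push out)
#1 →TF1  (TF1 one-in-one-out from 0)
#2 →J2  (common-f at J2 fixed by 1)
#5 →J3  (J3 flow already set via bond 2)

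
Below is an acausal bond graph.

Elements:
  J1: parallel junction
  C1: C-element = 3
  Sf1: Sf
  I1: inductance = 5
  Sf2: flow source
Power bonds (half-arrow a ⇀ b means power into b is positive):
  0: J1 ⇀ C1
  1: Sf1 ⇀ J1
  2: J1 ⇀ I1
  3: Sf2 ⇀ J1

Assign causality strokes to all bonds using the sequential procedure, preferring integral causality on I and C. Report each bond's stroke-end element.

#1 |Sf1  (source Sf1 imposes f)
#3 |Sf2  (source Sf2 imposes f)
#0 |J1  (C1 outputs effort q/C1)
#2 |I1  (J1 effort already set via bond 0)

b0 |J1
b1 |Sf1
b2 |I1
b3 |Sf2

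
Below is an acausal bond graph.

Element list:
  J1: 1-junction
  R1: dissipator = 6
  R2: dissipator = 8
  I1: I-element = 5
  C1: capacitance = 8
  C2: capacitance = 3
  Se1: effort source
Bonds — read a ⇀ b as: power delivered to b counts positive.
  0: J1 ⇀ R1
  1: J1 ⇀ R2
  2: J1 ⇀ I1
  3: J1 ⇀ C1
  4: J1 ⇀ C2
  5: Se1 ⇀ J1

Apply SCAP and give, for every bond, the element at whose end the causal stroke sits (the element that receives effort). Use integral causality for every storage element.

bond 5 →J1  (Se1: effort source, stroke at far end)
bond 2 →I1  (I1 integral (f out))
bond 0 →J1  (common-f at J1 fixed by 2)
bond 1 →J1  (common-f at J1 fixed by 2)
bond 3 →J1  (J1 flow already set via bond 2)
bond 4 →J1  (J1 flow already set via bond 2)

bond 0 |J1
bond 1 |J1
bond 2 |I1
bond 3 |J1
bond 4 |J1
bond 5 |J1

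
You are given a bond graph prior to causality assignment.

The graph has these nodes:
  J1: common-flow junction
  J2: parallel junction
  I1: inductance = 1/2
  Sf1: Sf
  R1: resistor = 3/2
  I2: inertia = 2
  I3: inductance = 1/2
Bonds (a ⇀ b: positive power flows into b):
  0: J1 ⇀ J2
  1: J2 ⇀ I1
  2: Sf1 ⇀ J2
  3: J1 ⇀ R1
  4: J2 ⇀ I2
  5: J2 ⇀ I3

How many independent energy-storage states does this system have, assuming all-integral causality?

3  (I1, I2, I3 all integral)

β2 |Sf1  (Sf1: flow source, stroke at near end)
β1 |I1  (prefer integral on I1)
β4 |I2  (prefer integral on I2)
β5 |I3  (I3 outputs flow p/I3)
β0 |J2  (J2 needs exactly one e-in)
β3 |J1  (J1 flow already set via bond 0)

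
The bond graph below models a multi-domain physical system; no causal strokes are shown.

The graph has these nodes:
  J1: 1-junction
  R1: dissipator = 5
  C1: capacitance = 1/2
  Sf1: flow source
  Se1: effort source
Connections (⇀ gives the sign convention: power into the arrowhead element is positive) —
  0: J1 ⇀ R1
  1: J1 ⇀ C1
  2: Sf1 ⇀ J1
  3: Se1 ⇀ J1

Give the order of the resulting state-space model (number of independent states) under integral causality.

1  (C1 all integral)

bond 2 stroke at Sf1  (Sf1 fixes flow; stroke at Sf1)
bond 3 stroke at J1  (source Se1 imposes e)
bond 0 stroke at J1  (J1 flow already set via bond 2)
bond 1 stroke at J1  (J1 flow already set via bond 2)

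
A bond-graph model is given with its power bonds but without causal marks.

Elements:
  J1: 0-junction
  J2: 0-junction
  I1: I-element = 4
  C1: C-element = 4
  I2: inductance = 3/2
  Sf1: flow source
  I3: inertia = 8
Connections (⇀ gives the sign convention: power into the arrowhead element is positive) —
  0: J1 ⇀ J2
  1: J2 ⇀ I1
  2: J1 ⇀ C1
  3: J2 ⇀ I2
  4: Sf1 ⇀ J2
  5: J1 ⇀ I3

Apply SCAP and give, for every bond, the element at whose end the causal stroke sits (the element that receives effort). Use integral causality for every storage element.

b4 |Sf1  (Sf1 fixes flow; stroke at Sf1)
b1 |I1  (I1 outputs flow p/I1)
b2 |J1  (C1: C, integral causality)
b0 |J2  (J1: bond 2 brought effort, rest push out)
b5 |I3  (common-e at J1 fixed by 2)
b3 |I2  (J2 effort already set via bond 0)

b0 →J2
b1 →I1
b2 →J1
b3 →I2
b4 →Sf1
b5 →I3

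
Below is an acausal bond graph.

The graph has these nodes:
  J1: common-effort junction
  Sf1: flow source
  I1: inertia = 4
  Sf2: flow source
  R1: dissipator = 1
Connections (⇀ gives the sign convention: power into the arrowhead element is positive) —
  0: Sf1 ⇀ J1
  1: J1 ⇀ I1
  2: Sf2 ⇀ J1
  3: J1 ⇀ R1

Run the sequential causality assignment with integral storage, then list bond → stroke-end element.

β0 stroke at Sf1
β1 stroke at I1
β2 stroke at Sf2
β3 stroke at J1

β0 stroke at Sf1  (Sf1: flow source, stroke at near end)
β2 stroke at Sf2  (Sf2 fixes flow; stroke at Sf2)
β1 stroke at I1  (prefer integral on I1)
β3 stroke at J1  (J1: last free bond brings effort in)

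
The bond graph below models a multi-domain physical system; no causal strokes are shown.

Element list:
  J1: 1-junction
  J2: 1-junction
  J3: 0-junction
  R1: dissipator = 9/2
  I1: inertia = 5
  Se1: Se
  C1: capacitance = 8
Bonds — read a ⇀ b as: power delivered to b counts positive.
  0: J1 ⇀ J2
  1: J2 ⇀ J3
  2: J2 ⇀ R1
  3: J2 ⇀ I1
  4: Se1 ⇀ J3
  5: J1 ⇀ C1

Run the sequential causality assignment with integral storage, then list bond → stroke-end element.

bond 0 stroke at J2
bond 1 stroke at J2
bond 2 stroke at J2
bond 3 stroke at I1
bond 4 stroke at J3
bond 5 stroke at J1

bond 4 stroke→J3  (source Se1 imposes e)
bond 1 stroke→J2  (J3: bond 4 brought effort, rest push out)
bond 3 stroke→I1  (I1 outputs flow p/I1)
bond 0 stroke→J2  (J2: bond 3 brought flow, rest push out)
bond 2 stroke→J2  (common-f at J2 fixed by 3)
bond 5 stroke→J1  (J1: bond 0 brought flow, rest push out)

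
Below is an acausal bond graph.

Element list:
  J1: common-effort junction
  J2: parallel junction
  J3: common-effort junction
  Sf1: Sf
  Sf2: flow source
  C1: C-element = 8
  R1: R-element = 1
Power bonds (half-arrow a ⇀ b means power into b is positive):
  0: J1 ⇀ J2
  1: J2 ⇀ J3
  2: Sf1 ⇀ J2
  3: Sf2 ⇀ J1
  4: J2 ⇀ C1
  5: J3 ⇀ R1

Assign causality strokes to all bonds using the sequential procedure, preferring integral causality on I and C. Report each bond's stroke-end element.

β0 stroke at J1
β1 stroke at J3
β2 stroke at Sf1
β3 stroke at Sf2
β4 stroke at J2
β5 stroke at R1

bond 2 |Sf1  (Sf1 (Sf) sets flow on bond)
bond 3 |Sf2  (Sf2: flow source, stroke at near end)
bond 0 |J1  (only one effort-in slot at J1)
bond 4 |J2  (C1: C, integral causality)
bond 1 |J3  (common-e at J2 fixed by 4)
bond 5 |R1  (common-e at J3 fixed by 1)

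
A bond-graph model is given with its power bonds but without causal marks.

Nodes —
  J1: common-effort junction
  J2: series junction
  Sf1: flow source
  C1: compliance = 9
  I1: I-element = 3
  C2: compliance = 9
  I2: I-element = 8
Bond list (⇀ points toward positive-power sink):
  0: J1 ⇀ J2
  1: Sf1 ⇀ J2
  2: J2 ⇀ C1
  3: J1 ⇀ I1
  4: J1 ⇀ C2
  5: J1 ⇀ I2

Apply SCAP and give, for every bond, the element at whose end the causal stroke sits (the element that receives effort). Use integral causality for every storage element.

bond 0 stroke→J2
bond 1 stroke→Sf1
bond 2 stroke→J2
bond 3 stroke→I1
bond 4 stroke→J1
bond 5 stroke→I2

b1 |Sf1  (source Sf1 imposes f)
b0 |J2  (1-jn J2 has f-setter on 1)
b2 |J2  (J2: bond 1 brought flow, rest push out)
b3 |I1  (I1: I, integral causality)
b4 |J1  (C2: C, integral causality)
b5 |I2  (common-e at J1 fixed by 4)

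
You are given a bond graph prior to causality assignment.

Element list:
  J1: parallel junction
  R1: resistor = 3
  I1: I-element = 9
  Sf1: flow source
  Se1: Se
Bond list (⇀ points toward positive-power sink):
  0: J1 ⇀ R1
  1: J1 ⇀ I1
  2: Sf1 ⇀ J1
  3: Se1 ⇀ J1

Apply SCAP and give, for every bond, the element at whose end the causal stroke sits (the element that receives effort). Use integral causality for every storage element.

b0 stroke at R1
b1 stroke at I1
b2 stroke at Sf1
b3 stroke at J1

bond 2 |Sf1  (Sf1: flow source, stroke at near end)
bond 3 |J1  (Se1 fixes effort; stroke away)
bond 0 |R1  (J1 effort already set via bond 3)
bond 1 |I1  (J1: bond 3 brought effort, rest push out)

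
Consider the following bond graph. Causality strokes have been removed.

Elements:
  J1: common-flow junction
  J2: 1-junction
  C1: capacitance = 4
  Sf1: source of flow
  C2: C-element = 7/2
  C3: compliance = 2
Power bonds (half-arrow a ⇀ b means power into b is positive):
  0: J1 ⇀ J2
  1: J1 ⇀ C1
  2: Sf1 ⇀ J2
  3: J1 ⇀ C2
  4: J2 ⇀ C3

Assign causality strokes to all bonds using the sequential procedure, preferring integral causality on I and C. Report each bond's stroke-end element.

bond 0 stroke→J2
bond 1 stroke→J1
bond 2 stroke→Sf1
bond 3 stroke→J1
bond 4 stroke→J2

β2 stroke→Sf1  (Sf1 fixes flow; stroke at Sf1)
β0 stroke→J2  (common-f at J2 fixed by 2)
β4 stroke→J2  (J2 flow already set via bond 2)
β1 stroke→J1  (J1 flow already set via bond 0)
β3 stroke→J1  (J1 flow already set via bond 0)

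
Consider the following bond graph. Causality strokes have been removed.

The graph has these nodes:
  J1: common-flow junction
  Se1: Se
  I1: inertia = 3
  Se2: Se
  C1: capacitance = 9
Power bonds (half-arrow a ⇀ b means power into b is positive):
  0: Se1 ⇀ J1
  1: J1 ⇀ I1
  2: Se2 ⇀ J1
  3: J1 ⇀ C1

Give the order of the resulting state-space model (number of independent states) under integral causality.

2  (C1, I1 all integral)

bond 0 |J1  (Se1 (Se) sets effort on bond)
bond 2 |J1  (Se2 (Se) sets effort on bond)
bond 1 |I1  (I1 integral (f out))
bond 3 |J1  (J1 flow already set via bond 1)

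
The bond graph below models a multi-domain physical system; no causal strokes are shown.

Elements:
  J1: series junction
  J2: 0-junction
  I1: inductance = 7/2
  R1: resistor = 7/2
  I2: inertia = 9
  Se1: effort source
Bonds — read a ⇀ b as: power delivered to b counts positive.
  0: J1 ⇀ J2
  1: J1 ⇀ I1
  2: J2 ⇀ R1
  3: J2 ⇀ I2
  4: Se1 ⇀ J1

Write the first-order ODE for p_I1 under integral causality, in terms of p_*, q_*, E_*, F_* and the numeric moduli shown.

β4 |J1  (source Se1 imposes e)
β1 |I1  (I1 integral (f out))
β0 |J1  (common-f at J1 fixed by 1)
β3 |I2  (I2: I, integral causality)
β2 |J2  (only one effort-in slot at J2)

dp_I1/dt = E_Se1 - p_I1 + 7*p_I2/18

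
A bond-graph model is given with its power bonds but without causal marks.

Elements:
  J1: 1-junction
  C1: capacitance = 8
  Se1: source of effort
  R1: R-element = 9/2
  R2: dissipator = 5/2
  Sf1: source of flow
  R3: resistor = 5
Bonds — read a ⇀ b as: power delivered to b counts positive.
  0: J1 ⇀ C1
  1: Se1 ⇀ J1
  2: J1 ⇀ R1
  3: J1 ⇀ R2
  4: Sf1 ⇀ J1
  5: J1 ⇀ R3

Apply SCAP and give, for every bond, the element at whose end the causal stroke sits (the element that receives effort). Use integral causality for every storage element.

b0 |J1
b1 |J1
b2 |J1
b3 |J1
b4 |Sf1
b5 |J1

b1 →J1  (Se1: effort source, stroke at far end)
b4 →Sf1  (Sf1 fixes flow; stroke at Sf1)
b0 →J1  (1-jn J1 has f-setter on 4)
b2 →J1  (J1 flow already set via bond 4)
b3 →J1  (J1: bond 4 brought flow, rest push out)
b5 →J1  (J1: bond 4 brought flow, rest push out)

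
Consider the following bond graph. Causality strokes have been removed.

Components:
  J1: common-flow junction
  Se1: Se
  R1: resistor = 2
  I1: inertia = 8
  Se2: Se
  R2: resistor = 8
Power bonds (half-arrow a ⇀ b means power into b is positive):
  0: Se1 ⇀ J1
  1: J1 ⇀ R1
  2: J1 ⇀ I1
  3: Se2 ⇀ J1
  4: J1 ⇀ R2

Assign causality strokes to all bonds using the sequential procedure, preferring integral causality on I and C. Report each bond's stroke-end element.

bond 0 stroke→J1
bond 1 stroke→J1
bond 2 stroke→I1
bond 3 stroke→J1
bond 4 stroke→J1

b0 stroke at J1  (Se1: effort source, stroke at far end)
b3 stroke at J1  (Se2: effort source, stroke at far end)
b2 stroke at I1  (I1 integral (f out))
b1 stroke at J1  (J1 flow already set via bond 2)
b4 stroke at J1  (J1: bond 2 brought flow, rest push out)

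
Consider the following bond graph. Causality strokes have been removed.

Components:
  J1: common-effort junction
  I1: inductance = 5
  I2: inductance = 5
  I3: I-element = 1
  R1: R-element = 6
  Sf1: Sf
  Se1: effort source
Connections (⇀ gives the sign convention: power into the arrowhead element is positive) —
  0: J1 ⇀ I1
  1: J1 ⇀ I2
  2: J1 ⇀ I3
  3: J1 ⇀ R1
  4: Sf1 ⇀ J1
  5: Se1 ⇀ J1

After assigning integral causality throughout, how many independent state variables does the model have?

3  (I1, I2, I3 all integral)

b4 |Sf1  (Sf1 fixes flow; stroke at Sf1)
b5 |J1  (Se1: effort source, stroke at far end)
b0 |I1  (J1 effort already set via bond 5)
b1 |I2  (J1: bond 5 brought effort, rest push out)
b2 |I3  (J1: bond 5 brought effort, rest push out)
b3 |R1  (J1: bond 5 brought effort, rest push out)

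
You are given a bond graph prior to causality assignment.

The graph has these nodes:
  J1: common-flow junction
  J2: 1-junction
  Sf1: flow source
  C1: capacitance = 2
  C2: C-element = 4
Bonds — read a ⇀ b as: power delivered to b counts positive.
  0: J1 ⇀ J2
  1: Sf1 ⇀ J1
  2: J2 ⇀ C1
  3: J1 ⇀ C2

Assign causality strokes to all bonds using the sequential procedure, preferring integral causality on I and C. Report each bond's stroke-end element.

#0 stroke→J1
#1 stroke→Sf1
#2 stroke→J2
#3 stroke→J1

β1 stroke at Sf1  (Sf1: flow source, stroke at near end)
β0 stroke at J1  (1-jn J1 has f-setter on 1)
β3 stroke at J1  (1-jn J1 has f-setter on 1)
β2 stroke at J2  (J2: bond 0 brought flow, rest push out)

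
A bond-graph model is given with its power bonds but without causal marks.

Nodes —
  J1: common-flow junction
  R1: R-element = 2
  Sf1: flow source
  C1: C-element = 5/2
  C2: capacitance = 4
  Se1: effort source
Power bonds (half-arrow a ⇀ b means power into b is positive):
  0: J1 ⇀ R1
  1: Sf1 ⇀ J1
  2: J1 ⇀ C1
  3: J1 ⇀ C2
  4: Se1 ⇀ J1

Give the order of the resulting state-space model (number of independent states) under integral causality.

2  (C1, C2 all integral)

b1 →Sf1  (Sf1 (Sf) sets flow on bond)
b4 →J1  (source Se1 imposes e)
b0 →J1  (1-jn J1 has f-setter on 1)
b2 →J1  (J1 flow already set via bond 1)
b3 →J1  (J1: bond 1 brought flow, rest push out)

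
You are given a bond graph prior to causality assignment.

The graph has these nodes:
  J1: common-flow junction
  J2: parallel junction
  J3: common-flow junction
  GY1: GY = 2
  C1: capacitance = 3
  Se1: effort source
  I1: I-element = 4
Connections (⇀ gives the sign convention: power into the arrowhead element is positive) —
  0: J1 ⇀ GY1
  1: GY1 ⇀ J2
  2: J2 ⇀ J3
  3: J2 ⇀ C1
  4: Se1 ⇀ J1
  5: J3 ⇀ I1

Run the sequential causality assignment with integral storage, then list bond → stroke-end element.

b4 →J1  (Se1: effort source, stroke at far end)
b0 →GY1  (J1: last free bond brings flow in)
b1 →GY1  (GY1 both-in/both-out from 0)
b3 →J2  (C1: C, integral causality)
b2 →J3  (0-jn J2 has e-setter on 3)
b5 →I1  (only one flow-in slot at J3)

b0 |GY1
b1 |GY1
b2 |J3
b3 |J2
b4 |J1
b5 |I1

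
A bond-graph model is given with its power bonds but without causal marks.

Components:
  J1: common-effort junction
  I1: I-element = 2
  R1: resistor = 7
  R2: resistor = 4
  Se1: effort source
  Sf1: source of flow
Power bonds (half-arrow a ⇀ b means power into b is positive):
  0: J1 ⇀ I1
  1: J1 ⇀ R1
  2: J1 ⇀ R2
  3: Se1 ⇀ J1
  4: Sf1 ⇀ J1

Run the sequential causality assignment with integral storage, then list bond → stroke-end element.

β3 stroke→J1  (Se1: effort source, stroke at far end)
β4 stroke→Sf1  (Sf1 (Sf) sets flow on bond)
β0 stroke→I1  (J1 effort already set via bond 3)
β1 stroke→R1  (J1 effort already set via bond 3)
β2 stroke→R2  (J1: bond 3 brought effort, rest push out)

bond 0 |I1
bond 1 |R1
bond 2 |R2
bond 3 |J1
bond 4 |Sf1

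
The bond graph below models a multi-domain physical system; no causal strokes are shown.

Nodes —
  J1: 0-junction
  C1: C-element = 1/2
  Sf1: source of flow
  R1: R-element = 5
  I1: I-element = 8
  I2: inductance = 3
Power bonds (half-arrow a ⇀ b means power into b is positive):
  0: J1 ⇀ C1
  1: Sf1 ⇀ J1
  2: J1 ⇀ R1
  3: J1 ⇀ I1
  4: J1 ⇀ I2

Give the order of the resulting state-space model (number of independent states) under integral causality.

3  (C1, I1, I2 all integral)

bond 1 stroke→Sf1  (Sf1: flow source, stroke at near end)
bond 0 stroke→J1  (C1: C, integral causality)
bond 2 stroke→R1  (0-jn J1 has e-setter on 0)
bond 3 stroke→I1  (J1 effort already set via bond 0)
bond 4 stroke→I2  (common-e at J1 fixed by 0)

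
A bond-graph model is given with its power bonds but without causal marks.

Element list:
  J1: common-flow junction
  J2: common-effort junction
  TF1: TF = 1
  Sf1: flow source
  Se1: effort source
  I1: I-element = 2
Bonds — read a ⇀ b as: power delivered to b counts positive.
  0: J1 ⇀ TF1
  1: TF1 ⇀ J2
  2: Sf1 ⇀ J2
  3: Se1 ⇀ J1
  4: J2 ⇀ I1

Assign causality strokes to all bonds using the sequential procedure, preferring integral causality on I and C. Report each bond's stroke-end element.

#2 stroke→Sf1  (Sf1 fixes flow; stroke at Sf1)
#3 stroke→J1  (Se1 (Se) sets effort on bond)
#0 stroke→TF1  (closing 1-jn rule on J1)
#1 stroke→J2  (TF1 one-in-one-out from 0)
#4 stroke→I1  (0-jn J2 has e-setter on 1)

b0 |TF1
b1 |J2
b2 |Sf1
b3 |J1
b4 |I1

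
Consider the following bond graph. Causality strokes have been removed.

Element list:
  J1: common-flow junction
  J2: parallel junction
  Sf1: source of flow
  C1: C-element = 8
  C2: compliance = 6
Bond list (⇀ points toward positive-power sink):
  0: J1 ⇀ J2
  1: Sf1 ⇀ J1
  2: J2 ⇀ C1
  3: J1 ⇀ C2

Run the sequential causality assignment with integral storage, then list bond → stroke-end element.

bond 0 stroke at J1
bond 1 stroke at Sf1
bond 2 stroke at J2
bond 3 stroke at J1

bond 1 stroke at Sf1  (source Sf1 imposes f)
bond 0 stroke at J1  (common-f at J1 fixed by 1)
bond 3 stroke at J1  (common-f at J1 fixed by 1)
bond 2 stroke at J2  (closing 0-jn rule on J2)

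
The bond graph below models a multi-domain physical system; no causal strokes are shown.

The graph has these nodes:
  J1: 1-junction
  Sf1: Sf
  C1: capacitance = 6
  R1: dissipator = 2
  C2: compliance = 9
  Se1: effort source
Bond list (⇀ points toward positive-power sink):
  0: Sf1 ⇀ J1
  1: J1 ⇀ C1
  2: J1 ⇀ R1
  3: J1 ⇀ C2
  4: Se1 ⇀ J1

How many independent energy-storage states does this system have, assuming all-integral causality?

2  (C1, C2 all integral)

β0 stroke→Sf1  (Sf1 fixes flow; stroke at Sf1)
β4 stroke→J1  (Se1: effort source, stroke at far end)
β1 stroke→J1  (J1 flow already set via bond 0)
β2 stroke→J1  (J1: bond 0 brought flow, rest push out)
β3 stroke→J1  (common-f at J1 fixed by 0)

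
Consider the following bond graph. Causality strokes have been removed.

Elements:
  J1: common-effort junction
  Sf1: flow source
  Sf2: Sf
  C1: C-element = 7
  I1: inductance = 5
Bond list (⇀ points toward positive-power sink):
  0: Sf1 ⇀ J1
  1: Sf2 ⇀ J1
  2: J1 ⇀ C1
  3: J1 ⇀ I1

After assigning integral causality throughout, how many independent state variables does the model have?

2  (C1, I1 all integral)

b0 stroke→Sf1  (Sf1 (Sf) sets flow on bond)
b1 stroke→Sf2  (Sf2 (Sf) sets flow on bond)
b2 stroke→J1  (C1 outputs effort q/C1)
b3 stroke→I1  (0-jn J1 has e-setter on 2)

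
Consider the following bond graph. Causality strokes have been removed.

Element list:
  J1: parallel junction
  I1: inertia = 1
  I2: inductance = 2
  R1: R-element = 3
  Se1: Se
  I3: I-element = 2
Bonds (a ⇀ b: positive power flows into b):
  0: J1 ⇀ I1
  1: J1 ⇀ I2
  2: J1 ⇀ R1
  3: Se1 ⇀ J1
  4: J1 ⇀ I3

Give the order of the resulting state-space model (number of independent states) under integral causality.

#3 stroke→J1  (source Se1 imposes e)
#0 stroke→I1  (J1 effort already set via bond 3)
#1 stroke→I2  (common-e at J1 fixed by 3)
#2 stroke→R1  (J1: bond 3 brought effort, rest push out)
#4 stroke→I3  (J1: bond 3 brought effort, rest push out)

3  (I1, I2, I3 all integral)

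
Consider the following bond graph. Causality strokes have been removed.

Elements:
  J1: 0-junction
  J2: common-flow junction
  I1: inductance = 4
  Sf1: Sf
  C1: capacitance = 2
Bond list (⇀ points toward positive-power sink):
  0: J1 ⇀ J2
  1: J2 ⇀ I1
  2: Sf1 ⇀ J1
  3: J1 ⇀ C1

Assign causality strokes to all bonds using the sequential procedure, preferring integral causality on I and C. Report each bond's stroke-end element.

b0 stroke→J2
b1 stroke→I1
b2 stroke→Sf1
b3 stroke→J1

β2 stroke at Sf1  (source Sf1 imposes f)
β1 stroke at I1  (prefer integral on I1)
β0 stroke at J2  (J2 flow already set via bond 1)
β3 stroke at J1  (J1 needs exactly one e-in)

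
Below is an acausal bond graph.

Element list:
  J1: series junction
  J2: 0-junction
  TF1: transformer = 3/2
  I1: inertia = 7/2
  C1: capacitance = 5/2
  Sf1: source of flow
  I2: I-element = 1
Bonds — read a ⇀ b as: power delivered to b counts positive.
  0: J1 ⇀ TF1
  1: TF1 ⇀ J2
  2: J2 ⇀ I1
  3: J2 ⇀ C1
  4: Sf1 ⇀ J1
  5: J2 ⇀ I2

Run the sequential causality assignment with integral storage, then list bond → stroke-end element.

bond 0 stroke→J1
bond 1 stroke→TF1
bond 2 stroke→I1
bond 3 stroke→J2
bond 4 stroke→Sf1
bond 5 stroke→I2

#4 |Sf1  (Sf1 (Sf) sets flow on bond)
#0 |J1  (J1 flow already set via bond 4)
#1 |TF1  (through TF1, causality passes straight; one stroke at TF1)
#2 |I1  (I1: I, integral causality)
#3 |J2  (C1 integral (e out))
#5 |I2  (J2 effort already set via bond 3)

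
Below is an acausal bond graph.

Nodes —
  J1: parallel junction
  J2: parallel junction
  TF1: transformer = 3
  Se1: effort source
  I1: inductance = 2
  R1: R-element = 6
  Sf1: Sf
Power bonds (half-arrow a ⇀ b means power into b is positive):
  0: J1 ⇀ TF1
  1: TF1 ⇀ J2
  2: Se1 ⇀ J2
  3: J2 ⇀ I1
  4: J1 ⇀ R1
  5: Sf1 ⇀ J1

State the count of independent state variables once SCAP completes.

bond 2 |J2  (Se1 fixes effort; stroke away)
bond 5 |Sf1  (Sf1: flow source, stroke at near end)
bond 1 |TF1  (J2 effort already set via bond 2)
bond 3 |I1  (common-e at J2 fixed by 2)
bond 0 |J1  (TF1 one-in-one-out from 1)
bond 4 |R1  (common-e at J1 fixed by 0)

1  (I1 all integral)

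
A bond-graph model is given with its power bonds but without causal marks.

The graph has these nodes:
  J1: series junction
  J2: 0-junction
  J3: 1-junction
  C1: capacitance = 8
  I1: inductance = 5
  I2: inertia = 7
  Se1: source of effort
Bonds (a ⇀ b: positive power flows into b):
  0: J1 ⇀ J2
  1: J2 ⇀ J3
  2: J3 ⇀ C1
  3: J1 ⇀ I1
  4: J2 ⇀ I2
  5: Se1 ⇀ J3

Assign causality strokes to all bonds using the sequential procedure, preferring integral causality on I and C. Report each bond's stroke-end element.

bond 0 |J1
bond 1 |J2
bond 2 |J3
bond 3 |I1
bond 4 |I2
bond 5 |J3

b5 stroke at J3  (Se1 fixes effort; stroke away)
b2 stroke at J3  (C1 integral (e out))
b1 stroke at J2  (closing 1-jn rule on J3)
b0 stroke at J1  (common-e at J2 fixed by 1)
b4 stroke at I2  (0-jn J2 has e-setter on 1)
b3 stroke at I1  (J1: last free bond brings flow in)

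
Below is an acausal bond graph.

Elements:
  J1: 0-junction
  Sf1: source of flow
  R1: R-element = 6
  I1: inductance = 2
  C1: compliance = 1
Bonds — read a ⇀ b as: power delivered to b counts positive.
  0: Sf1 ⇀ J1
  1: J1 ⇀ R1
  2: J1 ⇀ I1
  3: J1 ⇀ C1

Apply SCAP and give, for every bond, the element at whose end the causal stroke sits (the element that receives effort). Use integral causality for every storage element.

b0 stroke→Sf1  (Sf1 fixes flow; stroke at Sf1)
b2 stroke→I1  (I1: I, integral causality)
b3 stroke→J1  (C1 integral (e out))
b1 stroke→R1  (J1 effort already set via bond 3)

β0 stroke→Sf1
β1 stroke→R1
β2 stroke→I1
β3 stroke→J1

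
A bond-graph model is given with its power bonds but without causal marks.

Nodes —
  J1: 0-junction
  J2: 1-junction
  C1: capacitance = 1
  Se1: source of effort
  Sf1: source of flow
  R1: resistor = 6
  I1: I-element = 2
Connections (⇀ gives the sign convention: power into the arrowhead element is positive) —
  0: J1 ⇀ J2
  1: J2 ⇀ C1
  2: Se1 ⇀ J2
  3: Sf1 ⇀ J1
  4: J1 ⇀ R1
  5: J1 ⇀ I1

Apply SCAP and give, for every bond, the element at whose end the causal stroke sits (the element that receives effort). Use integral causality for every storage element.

b0 stroke→J1
b1 stroke→J2
b2 stroke→J2
b3 stroke→Sf1
b4 stroke→R1
b5 stroke→I1

#2 →J2  (Se1: effort source, stroke at far end)
#3 →Sf1  (Sf1 (Sf) sets flow on bond)
#1 →J2  (C1 outputs effort q/C1)
#0 →J1  (J2: last free bond brings flow in)
#4 →R1  (J1 effort already set via bond 0)
#5 →I1  (common-e at J1 fixed by 0)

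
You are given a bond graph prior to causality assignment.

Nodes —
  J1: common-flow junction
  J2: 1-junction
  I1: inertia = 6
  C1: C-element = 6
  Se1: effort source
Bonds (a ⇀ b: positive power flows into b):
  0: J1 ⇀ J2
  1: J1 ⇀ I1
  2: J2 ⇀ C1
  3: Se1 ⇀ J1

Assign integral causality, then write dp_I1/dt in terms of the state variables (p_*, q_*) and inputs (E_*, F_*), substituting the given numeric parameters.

β3 stroke→J1  (Se1: effort source, stroke at far end)
β1 stroke→I1  (prefer integral on I1)
β0 stroke→J1  (common-f at J1 fixed by 1)
β2 stroke→J2  (1-jn J2 has f-setter on 0)

dp_I1/dt = E_Se1 - q_C1/6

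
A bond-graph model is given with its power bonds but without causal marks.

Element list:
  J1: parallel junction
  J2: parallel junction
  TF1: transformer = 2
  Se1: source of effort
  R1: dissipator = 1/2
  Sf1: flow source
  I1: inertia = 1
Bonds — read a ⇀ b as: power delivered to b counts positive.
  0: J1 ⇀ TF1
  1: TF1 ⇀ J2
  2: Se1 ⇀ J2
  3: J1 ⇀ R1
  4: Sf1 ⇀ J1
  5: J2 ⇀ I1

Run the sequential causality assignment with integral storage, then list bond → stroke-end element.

bond 0 |J1
bond 1 |TF1
bond 2 |J2
bond 3 |R1
bond 4 |Sf1
bond 5 |I1

β2 stroke→J2  (Se1: effort source, stroke at far end)
β4 stroke→Sf1  (Sf1: flow source, stroke at near end)
β1 stroke→TF1  (common-e at J2 fixed by 2)
β5 stroke→I1  (0-jn J2 has e-setter on 2)
β0 stroke→J1  (TF TF1: opposite of bond 1)
β3 stroke→R1  (J1: bond 0 brought effort, rest push out)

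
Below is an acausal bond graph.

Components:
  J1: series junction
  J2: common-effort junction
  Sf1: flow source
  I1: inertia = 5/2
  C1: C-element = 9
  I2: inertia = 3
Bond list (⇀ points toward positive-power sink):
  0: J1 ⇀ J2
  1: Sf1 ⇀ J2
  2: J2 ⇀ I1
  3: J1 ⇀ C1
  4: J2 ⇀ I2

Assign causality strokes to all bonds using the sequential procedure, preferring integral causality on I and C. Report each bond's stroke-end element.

#1 stroke→Sf1  (source Sf1 imposes f)
#2 stroke→I1  (I1: I, integral causality)
#3 stroke→J1  (prefer integral on C1)
#0 stroke→J2  (J1: last free bond brings flow in)
#4 stroke→I2  (0-jn J2 has e-setter on 0)

bond 0 |J2
bond 1 |Sf1
bond 2 |I1
bond 3 |J1
bond 4 |I2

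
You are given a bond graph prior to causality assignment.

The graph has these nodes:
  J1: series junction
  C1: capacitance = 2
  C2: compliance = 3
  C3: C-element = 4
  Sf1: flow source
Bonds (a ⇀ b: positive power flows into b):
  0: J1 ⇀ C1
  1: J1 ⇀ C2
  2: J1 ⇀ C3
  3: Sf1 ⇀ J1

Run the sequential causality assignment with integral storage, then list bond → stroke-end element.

b0 stroke→J1
b1 stroke→J1
b2 stroke→J1
b3 stroke→Sf1

β3 stroke at Sf1  (source Sf1 imposes f)
β0 stroke at J1  (J1: bond 3 brought flow, rest push out)
β1 stroke at J1  (J1 flow already set via bond 3)
β2 stroke at J1  (common-f at J1 fixed by 3)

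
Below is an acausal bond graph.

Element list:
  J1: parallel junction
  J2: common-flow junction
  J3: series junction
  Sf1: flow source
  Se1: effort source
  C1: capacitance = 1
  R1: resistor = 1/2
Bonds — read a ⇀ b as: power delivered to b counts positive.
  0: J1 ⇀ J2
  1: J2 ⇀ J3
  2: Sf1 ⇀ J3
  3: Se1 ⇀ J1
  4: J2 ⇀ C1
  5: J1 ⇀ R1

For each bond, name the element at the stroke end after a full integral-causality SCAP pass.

bond 2 stroke→Sf1  (Sf1 (Sf) sets flow on bond)
bond 3 stroke→J1  (Se1 (Se) sets effort on bond)
bond 0 stroke→J2  (common-e at J1 fixed by 3)
bond 5 stroke→R1  (0-jn J1 has e-setter on 3)
bond 1 stroke→J3  (1-jn J3 has f-setter on 2)
bond 4 stroke→J2  (J2: bond 1 brought flow, rest push out)

#0 →J2
#1 →J3
#2 →Sf1
#3 →J1
#4 →J2
#5 →R1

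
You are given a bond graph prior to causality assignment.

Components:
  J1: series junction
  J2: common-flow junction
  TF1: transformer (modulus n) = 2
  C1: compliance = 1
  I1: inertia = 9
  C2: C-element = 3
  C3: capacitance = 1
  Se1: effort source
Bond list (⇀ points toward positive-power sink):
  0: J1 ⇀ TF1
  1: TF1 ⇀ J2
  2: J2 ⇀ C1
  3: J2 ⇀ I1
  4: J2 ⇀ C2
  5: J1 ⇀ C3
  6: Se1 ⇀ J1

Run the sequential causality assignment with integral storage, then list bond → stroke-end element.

bond 0 stroke→TF1
bond 1 stroke→J2
bond 2 stroke→J2
bond 3 stroke→I1
bond 4 stroke→J2
bond 5 stroke→J1
bond 6 stroke→J1

#6 stroke→J1  (Se1 fixes effort; stroke away)
#2 stroke→J2  (C1 integral (e out))
#3 stroke→I1  (I1 integral (f out))
#1 stroke→J2  (1-jn J2 has f-setter on 3)
#4 stroke→J2  (1-jn J2 has f-setter on 3)
#0 stroke→TF1  (TF1: transformer flips bond 1)
#5 stroke→J1  (J1 flow already set via bond 0)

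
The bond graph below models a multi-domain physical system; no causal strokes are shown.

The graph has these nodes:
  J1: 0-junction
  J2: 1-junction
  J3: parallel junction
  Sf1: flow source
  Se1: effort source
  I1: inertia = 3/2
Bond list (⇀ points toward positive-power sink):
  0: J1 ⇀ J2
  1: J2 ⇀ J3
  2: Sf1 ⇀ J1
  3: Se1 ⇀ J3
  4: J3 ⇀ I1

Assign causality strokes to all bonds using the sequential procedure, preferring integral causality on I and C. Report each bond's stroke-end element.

β2 |Sf1  (Sf1 fixes flow; stroke at Sf1)
β3 |J3  (source Se1 imposes e)
β0 |J1  (closing 0-jn rule on J1)
β1 |J2  (1-jn J2 has f-setter on 0)
β4 |I1  (J3: bond 3 brought effort, rest push out)

bond 0 stroke→J1
bond 1 stroke→J2
bond 2 stroke→Sf1
bond 3 stroke→J3
bond 4 stroke→I1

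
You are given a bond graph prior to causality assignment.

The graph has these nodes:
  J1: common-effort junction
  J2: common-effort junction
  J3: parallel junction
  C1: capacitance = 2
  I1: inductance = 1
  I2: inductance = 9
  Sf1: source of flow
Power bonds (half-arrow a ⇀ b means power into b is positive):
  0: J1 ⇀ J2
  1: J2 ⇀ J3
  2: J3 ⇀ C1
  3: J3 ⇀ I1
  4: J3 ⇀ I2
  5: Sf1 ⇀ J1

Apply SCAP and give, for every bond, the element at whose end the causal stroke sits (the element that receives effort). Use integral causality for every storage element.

β5 |Sf1  (Sf1 fixes flow; stroke at Sf1)
β0 |J1  (only one effort-in slot at J1)
β1 |J2  (J2 needs exactly one e-in)
β2 |J3  (C1: C, integral causality)
β3 |I1  (0-jn J3 has e-setter on 2)
β4 |I2  (common-e at J3 fixed by 2)

β0 stroke at J1
β1 stroke at J2
β2 stroke at J3
β3 stroke at I1
β4 stroke at I2
β5 stroke at Sf1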